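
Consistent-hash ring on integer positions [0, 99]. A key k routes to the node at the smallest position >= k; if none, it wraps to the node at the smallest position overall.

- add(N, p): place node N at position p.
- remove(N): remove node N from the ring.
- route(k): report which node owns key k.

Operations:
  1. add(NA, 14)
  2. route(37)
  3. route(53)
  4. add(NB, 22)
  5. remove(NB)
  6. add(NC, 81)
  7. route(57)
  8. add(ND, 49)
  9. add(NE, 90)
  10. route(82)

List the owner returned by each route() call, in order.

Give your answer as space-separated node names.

Op 1: add NA@14 -> ring=[14:NA]
Op 2: route key 37: none >= 37, wrap to smallest pos 14 -> NA
Op 3: route key 53: none >= 53, wrap to smallest pos 14 -> NA
Op 4: add NB@22 -> ring=[14:NA,22:NB]
Op 5: remove NB -> ring=[14:NA]
Op 6: add NC@81 -> ring=[14:NA,81:NC]
Op 7: route key 57: smallest pos >= 57 is 81 -> NC
Op 8: add ND@49 -> ring=[14:NA,49:ND,81:NC]
Op 9: add NE@90 -> ring=[14:NA,49:ND,81:NC,90:NE]
Op 10: route key 82: smallest pos >= 82 is 90 -> NE

Answer: NA NA NC NE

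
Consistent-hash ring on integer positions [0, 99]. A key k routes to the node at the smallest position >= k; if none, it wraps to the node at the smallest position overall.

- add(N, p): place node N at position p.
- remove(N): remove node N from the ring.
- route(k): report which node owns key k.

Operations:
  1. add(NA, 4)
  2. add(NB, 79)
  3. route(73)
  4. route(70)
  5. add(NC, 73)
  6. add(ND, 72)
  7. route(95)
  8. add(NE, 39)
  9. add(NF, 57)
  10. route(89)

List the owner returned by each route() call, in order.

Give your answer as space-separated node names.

Op 1: add NA@4 -> ring=[4:NA]
Op 2: add NB@79 -> ring=[4:NA,79:NB]
Op 3: route key 73: smallest pos >= 73 is 79 -> NB
Op 4: route key 70: smallest pos >= 70 is 79 -> NB
Op 5: add NC@73 -> ring=[4:NA,73:NC,79:NB]
Op 6: add ND@72 -> ring=[4:NA,72:ND,73:NC,79:NB]
Op 7: route key 95: none >= 95, wrap to smallest pos 4 -> NA
Op 8: add NE@39 -> ring=[4:NA,39:NE,72:ND,73:NC,79:NB]
Op 9: add NF@57 -> ring=[4:NA,39:NE,57:NF,72:ND,73:NC,79:NB]
Op 10: route key 89: none >= 89, wrap to smallest pos 4 -> NA

Answer: NB NB NA NA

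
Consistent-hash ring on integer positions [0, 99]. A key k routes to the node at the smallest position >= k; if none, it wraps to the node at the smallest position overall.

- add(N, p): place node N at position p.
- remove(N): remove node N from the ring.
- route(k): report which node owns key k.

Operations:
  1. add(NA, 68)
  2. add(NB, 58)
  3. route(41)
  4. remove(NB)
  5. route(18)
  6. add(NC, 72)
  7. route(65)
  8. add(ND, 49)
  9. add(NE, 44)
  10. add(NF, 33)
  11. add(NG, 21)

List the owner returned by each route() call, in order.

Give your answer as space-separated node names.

Answer: NB NA NA

Derivation:
Op 1: add NA@68 -> ring=[68:NA]
Op 2: add NB@58 -> ring=[58:NB,68:NA]
Op 3: route key 41: smallest pos >= 41 is 58 -> NB
Op 4: remove NB -> ring=[68:NA]
Op 5: route key 18: smallest pos >= 18 is 68 -> NA
Op 6: add NC@72 -> ring=[68:NA,72:NC]
Op 7: route key 65: smallest pos >= 65 is 68 -> NA
Op 8: add ND@49 -> ring=[49:ND,68:NA,72:NC]
Op 9: add NE@44 -> ring=[44:NE,49:ND,68:NA,72:NC]
Op 10: add NF@33 -> ring=[33:NF,44:NE,49:ND,68:NA,72:NC]
Op 11: add NG@21 -> ring=[21:NG,33:NF,44:NE,49:ND,68:NA,72:NC]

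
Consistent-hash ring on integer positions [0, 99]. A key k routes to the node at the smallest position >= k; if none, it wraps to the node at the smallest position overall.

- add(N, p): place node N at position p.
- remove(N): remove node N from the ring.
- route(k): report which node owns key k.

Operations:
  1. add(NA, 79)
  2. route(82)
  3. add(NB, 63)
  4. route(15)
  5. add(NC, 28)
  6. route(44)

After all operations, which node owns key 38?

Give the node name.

Op 1: add NA@79 -> ring=[79:NA]
Op 2: route key 82: none >= 82, wrap to smallest pos 79 -> NA
Op 3: add NB@63 -> ring=[63:NB,79:NA]
Op 4: route key 15: smallest pos >= 15 is 63 -> NB
Op 5: add NC@28 -> ring=[28:NC,63:NB,79:NA]
Op 6: route key 44: smallest pos >= 44 is 63 -> NB
Final route key 38: smallest pos >= 38 is 63 -> NB

Answer: NB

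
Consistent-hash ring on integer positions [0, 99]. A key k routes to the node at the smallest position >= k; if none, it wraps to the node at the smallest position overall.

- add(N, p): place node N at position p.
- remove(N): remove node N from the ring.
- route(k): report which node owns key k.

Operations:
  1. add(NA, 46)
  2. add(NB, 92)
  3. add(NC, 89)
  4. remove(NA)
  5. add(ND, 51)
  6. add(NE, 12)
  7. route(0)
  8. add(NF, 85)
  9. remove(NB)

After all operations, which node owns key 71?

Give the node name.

Answer: NF

Derivation:
Op 1: add NA@46 -> ring=[46:NA]
Op 2: add NB@92 -> ring=[46:NA,92:NB]
Op 3: add NC@89 -> ring=[46:NA,89:NC,92:NB]
Op 4: remove NA -> ring=[89:NC,92:NB]
Op 5: add ND@51 -> ring=[51:ND,89:NC,92:NB]
Op 6: add NE@12 -> ring=[12:NE,51:ND,89:NC,92:NB]
Op 7: route key 0: smallest pos >= 0 is 12 -> NE
Op 8: add NF@85 -> ring=[12:NE,51:ND,85:NF,89:NC,92:NB]
Op 9: remove NB -> ring=[12:NE,51:ND,85:NF,89:NC]
Final route key 71: smallest pos >= 71 is 85 -> NF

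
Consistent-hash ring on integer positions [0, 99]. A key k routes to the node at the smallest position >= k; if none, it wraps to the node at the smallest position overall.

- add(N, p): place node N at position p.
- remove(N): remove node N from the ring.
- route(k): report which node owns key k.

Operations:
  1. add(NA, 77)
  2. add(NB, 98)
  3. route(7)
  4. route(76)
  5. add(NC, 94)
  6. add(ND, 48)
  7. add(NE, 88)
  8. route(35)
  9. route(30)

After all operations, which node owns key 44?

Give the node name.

Answer: ND

Derivation:
Op 1: add NA@77 -> ring=[77:NA]
Op 2: add NB@98 -> ring=[77:NA,98:NB]
Op 3: route key 7: smallest pos >= 7 is 77 -> NA
Op 4: route key 76: smallest pos >= 76 is 77 -> NA
Op 5: add NC@94 -> ring=[77:NA,94:NC,98:NB]
Op 6: add ND@48 -> ring=[48:ND,77:NA,94:NC,98:NB]
Op 7: add NE@88 -> ring=[48:ND,77:NA,88:NE,94:NC,98:NB]
Op 8: route key 35: smallest pos >= 35 is 48 -> ND
Op 9: route key 30: smallest pos >= 30 is 48 -> ND
Final route key 44: smallest pos >= 44 is 48 -> ND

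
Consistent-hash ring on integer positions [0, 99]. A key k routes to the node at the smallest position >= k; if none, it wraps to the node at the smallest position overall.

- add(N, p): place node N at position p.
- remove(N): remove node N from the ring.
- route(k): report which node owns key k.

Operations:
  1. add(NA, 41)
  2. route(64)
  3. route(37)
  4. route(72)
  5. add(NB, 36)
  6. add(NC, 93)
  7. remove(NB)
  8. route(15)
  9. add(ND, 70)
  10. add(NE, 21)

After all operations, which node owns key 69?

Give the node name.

Op 1: add NA@41 -> ring=[41:NA]
Op 2: route key 64: none >= 64, wrap to smallest pos 41 -> NA
Op 3: route key 37: smallest pos >= 37 is 41 -> NA
Op 4: route key 72: none >= 72, wrap to smallest pos 41 -> NA
Op 5: add NB@36 -> ring=[36:NB,41:NA]
Op 6: add NC@93 -> ring=[36:NB,41:NA,93:NC]
Op 7: remove NB -> ring=[41:NA,93:NC]
Op 8: route key 15: smallest pos >= 15 is 41 -> NA
Op 9: add ND@70 -> ring=[41:NA,70:ND,93:NC]
Op 10: add NE@21 -> ring=[21:NE,41:NA,70:ND,93:NC]
Final route key 69: smallest pos >= 69 is 70 -> ND

Answer: ND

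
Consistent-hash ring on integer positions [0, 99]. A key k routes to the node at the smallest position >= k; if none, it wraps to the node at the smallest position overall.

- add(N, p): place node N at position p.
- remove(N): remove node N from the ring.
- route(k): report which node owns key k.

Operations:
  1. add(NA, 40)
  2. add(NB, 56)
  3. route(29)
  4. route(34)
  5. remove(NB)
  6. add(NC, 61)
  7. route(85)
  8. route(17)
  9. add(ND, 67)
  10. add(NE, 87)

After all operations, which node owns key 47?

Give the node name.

Op 1: add NA@40 -> ring=[40:NA]
Op 2: add NB@56 -> ring=[40:NA,56:NB]
Op 3: route key 29: smallest pos >= 29 is 40 -> NA
Op 4: route key 34: smallest pos >= 34 is 40 -> NA
Op 5: remove NB -> ring=[40:NA]
Op 6: add NC@61 -> ring=[40:NA,61:NC]
Op 7: route key 85: none >= 85, wrap to smallest pos 40 -> NA
Op 8: route key 17: smallest pos >= 17 is 40 -> NA
Op 9: add ND@67 -> ring=[40:NA,61:NC,67:ND]
Op 10: add NE@87 -> ring=[40:NA,61:NC,67:ND,87:NE]
Final route key 47: smallest pos >= 47 is 61 -> NC

Answer: NC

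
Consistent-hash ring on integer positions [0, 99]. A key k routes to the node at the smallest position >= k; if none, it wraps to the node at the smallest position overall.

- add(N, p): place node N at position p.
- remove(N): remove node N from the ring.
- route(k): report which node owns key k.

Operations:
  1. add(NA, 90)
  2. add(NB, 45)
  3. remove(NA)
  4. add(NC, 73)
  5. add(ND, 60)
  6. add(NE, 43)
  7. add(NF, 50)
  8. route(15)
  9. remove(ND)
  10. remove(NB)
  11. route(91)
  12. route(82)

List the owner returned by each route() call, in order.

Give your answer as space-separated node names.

Answer: NE NE NE

Derivation:
Op 1: add NA@90 -> ring=[90:NA]
Op 2: add NB@45 -> ring=[45:NB,90:NA]
Op 3: remove NA -> ring=[45:NB]
Op 4: add NC@73 -> ring=[45:NB,73:NC]
Op 5: add ND@60 -> ring=[45:NB,60:ND,73:NC]
Op 6: add NE@43 -> ring=[43:NE,45:NB,60:ND,73:NC]
Op 7: add NF@50 -> ring=[43:NE,45:NB,50:NF,60:ND,73:NC]
Op 8: route key 15: smallest pos >= 15 is 43 -> NE
Op 9: remove ND -> ring=[43:NE,45:NB,50:NF,73:NC]
Op 10: remove NB -> ring=[43:NE,50:NF,73:NC]
Op 11: route key 91: none >= 91, wrap to smallest pos 43 -> NE
Op 12: route key 82: none >= 82, wrap to smallest pos 43 -> NE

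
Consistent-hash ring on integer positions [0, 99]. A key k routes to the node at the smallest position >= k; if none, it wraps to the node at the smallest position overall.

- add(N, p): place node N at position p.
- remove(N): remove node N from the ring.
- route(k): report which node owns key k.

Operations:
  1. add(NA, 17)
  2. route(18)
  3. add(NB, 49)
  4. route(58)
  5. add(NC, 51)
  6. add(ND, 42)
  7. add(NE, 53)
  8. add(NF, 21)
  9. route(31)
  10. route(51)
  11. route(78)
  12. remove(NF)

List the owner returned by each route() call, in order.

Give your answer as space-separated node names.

Answer: NA NA ND NC NA

Derivation:
Op 1: add NA@17 -> ring=[17:NA]
Op 2: route key 18: none >= 18, wrap to smallest pos 17 -> NA
Op 3: add NB@49 -> ring=[17:NA,49:NB]
Op 4: route key 58: none >= 58, wrap to smallest pos 17 -> NA
Op 5: add NC@51 -> ring=[17:NA,49:NB,51:NC]
Op 6: add ND@42 -> ring=[17:NA,42:ND,49:NB,51:NC]
Op 7: add NE@53 -> ring=[17:NA,42:ND,49:NB,51:NC,53:NE]
Op 8: add NF@21 -> ring=[17:NA,21:NF,42:ND,49:NB,51:NC,53:NE]
Op 9: route key 31: smallest pos >= 31 is 42 -> ND
Op 10: route key 51: smallest pos >= 51 is 51 -> NC
Op 11: route key 78: none >= 78, wrap to smallest pos 17 -> NA
Op 12: remove NF -> ring=[17:NA,42:ND,49:NB,51:NC,53:NE]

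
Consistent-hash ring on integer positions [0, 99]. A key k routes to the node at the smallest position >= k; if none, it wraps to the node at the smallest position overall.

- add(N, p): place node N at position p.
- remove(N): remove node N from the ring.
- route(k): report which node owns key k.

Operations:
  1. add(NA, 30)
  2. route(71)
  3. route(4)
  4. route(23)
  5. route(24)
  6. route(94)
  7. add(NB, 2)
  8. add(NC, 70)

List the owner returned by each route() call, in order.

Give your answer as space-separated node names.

Answer: NA NA NA NA NA

Derivation:
Op 1: add NA@30 -> ring=[30:NA]
Op 2: route key 71: none >= 71, wrap to smallest pos 30 -> NA
Op 3: route key 4: smallest pos >= 4 is 30 -> NA
Op 4: route key 23: smallest pos >= 23 is 30 -> NA
Op 5: route key 24: smallest pos >= 24 is 30 -> NA
Op 6: route key 94: none >= 94, wrap to smallest pos 30 -> NA
Op 7: add NB@2 -> ring=[2:NB,30:NA]
Op 8: add NC@70 -> ring=[2:NB,30:NA,70:NC]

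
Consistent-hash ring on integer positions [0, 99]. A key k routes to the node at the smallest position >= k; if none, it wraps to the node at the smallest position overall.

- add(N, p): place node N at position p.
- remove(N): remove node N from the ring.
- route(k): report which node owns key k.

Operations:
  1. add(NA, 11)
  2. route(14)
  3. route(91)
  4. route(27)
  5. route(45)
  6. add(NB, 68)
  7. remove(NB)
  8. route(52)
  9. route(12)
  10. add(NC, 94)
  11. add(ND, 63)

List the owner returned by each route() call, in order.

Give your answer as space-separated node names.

Op 1: add NA@11 -> ring=[11:NA]
Op 2: route key 14: none >= 14, wrap to smallest pos 11 -> NA
Op 3: route key 91: none >= 91, wrap to smallest pos 11 -> NA
Op 4: route key 27: none >= 27, wrap to smallest pos 11 -> NA
Op 5: route key 45: none >= 45, wrap to smallest pos 11 -> NA
Op 6: add NB@68 -> ring=[11:NA,68:NB]
Op 7: remove NB -> ring=[11:NA]
Op 8: route key 52: none >= 52, wrap to smallest pos 11 -> NA
Op 9: route key 12: none >= 12, wrap to smallest pos 11 -> NA
Op 10: add NC@94 -> ring=[11:NA,94:NC]
Op 11: add ND@63 -> ring=[11:NA,63:ND,94:NC]

Answer: NA NA NA NA NA NA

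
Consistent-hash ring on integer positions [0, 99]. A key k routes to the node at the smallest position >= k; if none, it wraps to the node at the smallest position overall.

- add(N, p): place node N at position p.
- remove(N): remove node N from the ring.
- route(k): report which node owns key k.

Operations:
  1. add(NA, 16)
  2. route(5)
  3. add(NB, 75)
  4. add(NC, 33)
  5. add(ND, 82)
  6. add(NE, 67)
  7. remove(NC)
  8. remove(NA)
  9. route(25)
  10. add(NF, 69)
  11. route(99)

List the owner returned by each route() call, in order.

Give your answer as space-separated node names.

Op 1: add NA@16 -> ring=[16:NA]
Op 2: route key 5: smallest pos >= 5 is 16 -> NA
Op 3: add NB@75 -> ring=[16:NA,75:NB]
Op 4: add NC@33 -> ring=[16:NA,33:NC,75:NB]
Op 5: add ND@82 -> ring=[16:NA,33:NC,75:NB,82:ND]
Op 6: add NE@67 -> ring=[16:NA,33:NC,67:NE,75:NB,82:ND]
Op 7: remove NC -> ring=[16:NA,67:NE,75:NB,82:ND]
Op 8: remove NA -> ring=[67:NE,75:NB,82:ND]
Op 9: route key 25: smallest pos >= 25 is 67 -> NE
Op 10: add NF@69 -> ring=[67:NE,69:NF,75:NB,82:ND]
Op 11: route key 99: none >= 99, wrap to smallest pos 67 -> NE

Answer: NA NE NE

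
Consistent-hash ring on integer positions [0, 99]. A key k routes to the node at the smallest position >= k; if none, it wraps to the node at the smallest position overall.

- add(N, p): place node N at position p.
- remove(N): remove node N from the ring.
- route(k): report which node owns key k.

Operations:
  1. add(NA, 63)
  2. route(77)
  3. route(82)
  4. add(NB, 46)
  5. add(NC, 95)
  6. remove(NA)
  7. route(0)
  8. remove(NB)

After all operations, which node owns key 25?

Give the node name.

Op 1: add NA@63 -> ring=[63:NA]
Op 2: route key 77: none >= 77, wrap to smallest pos 63 -> NA
Op 3: route key 82: none >= 82, wrap to smallest pos 63 -> NA
Op 4: add NB@46 -> ring=[46:NB,63:NA]
Op 5: add NC@95 -> ring=[46:NB,63:NA,95:NC]
Op 6: remove NA -> ring=[46:NB,95:NC]
Op 7: route key 0: smallest pos >= 0 is 46 -> NB
Op 8: remove NB -> ring=[95:NC]
Final route key 25: smallest pos >= 25 is 95 -> NC

Answer: NC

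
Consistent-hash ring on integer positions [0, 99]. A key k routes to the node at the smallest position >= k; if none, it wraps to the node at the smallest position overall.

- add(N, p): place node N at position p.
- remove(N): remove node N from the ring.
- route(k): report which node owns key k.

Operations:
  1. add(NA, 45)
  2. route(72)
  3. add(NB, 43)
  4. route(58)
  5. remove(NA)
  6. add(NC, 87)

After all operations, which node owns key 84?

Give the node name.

Answer: NC

Derivation:
Op 1: add NA@45 -> ring=[45:NA]
Op 2: route key 72: none >= 72, wrap to smallest pos 45 -> NA
Op 3: add NB@43 -> ring=[43:NB,45:NA]
Op 4: route key 58: none >= 58, wrap to smallest pos 43 -> NB
Op 5: remove NA -> ring=[43:NB]
Op 6: add NC@87 -> ring=[43:NB,87:NC]
Final route key 84: smallest pos >= 84 is 87 -> NC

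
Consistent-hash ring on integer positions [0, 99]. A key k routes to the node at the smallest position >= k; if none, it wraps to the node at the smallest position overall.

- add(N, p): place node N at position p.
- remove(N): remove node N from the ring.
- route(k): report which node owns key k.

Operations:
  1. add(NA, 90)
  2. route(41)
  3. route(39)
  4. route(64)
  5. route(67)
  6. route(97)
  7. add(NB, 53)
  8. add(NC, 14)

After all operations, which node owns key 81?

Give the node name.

Op 1: add NA@90 -> ring=[90:NA]
Op 2: route key 41: smallest pos >= 41 is 90 -> NA
Op 3: route key 39: smallest pos >= 39 is 90 -> NA
Op 4: route key 64: smallest pos >= 64 is 90 -> NA
Op 5: route key 67: smallest pos >= 67 is 90 -> NA
Op 6: route key 97: none >= 97, wrap to smallest pos 90 -> NA
Op 7: add NB@53 -> ring=[53:NB,90:NA]
Op 8: add NC@14 -> ring=[14:NC,53:NB,90:NA]
Final route key 81: smallest pos >= 81 is 90 -> NA

Answer: NA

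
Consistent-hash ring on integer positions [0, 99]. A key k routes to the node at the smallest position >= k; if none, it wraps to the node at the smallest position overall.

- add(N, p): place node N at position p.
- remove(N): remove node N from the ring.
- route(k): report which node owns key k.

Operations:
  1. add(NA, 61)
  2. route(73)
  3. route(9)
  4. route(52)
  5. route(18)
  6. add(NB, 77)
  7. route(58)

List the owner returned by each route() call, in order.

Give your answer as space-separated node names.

Op 1: add NA@61 -> ring=[61:NA]
Op 2: route key 73: none >= 73, wrap to smallest pos 61 -> NA
Op 3: route key 9: smallest pos >= 9 is 61 -> NA
Op 4: route key 52: smallest pos >= 52 is 61 -> NA
Op 5: route key 18: smallest pos >= 18 is 61 -> NA
Op 6: add NB@77 -> ring=[61:NA,77:NB]
Op 7: route key 58: smallest pos >= 58 is 61 -> NA

Answer: NA NA NA NA NA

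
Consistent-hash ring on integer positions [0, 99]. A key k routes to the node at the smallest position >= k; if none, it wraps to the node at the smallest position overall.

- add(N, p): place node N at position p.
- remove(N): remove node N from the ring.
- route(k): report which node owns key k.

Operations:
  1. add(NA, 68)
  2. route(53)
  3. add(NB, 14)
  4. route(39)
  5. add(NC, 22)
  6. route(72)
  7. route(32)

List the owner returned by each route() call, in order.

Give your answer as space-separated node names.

Answer: NA NA NB NA

Derivation:
Op 1: add NA@68 -> ring=[68:NA]
Op 2: route key 53: smallest pos >= 53 is 68 -> NA
Op 3: add NB@14 -> ring=[14:NB,68:NA]
Op 4: route key 39: smallest pos >= 39 is 68 -> NA
Op 5: add NC@22 -> ring=[14:NB,22:NC,68:NA]
Op 6: route key 72: none >= 72, wrap to smallest pos 14 -> NB
Op 7: route key 32: smallest pos >= 32 is 68 -> NA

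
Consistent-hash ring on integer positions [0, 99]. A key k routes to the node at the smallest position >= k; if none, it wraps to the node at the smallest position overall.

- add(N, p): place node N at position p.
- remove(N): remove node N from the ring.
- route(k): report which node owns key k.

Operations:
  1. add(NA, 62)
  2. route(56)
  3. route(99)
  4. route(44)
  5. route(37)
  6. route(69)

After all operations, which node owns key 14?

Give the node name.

Op 1: add NA@62 -> ring=[62:NA]
Op 2: route key 56: smallest pos >= 56 is 62 -> NA
Op 3: route key 99: none >= 99, wrap to smallest pos 62 -> NA
Op 4: route key 44: smallest pos >= 44 is 62 -> NA
Op 5: route key 37: smallest pos >= 37 is 62 -> NA
Op 6: route key 69: none >= 69, wrap to smallest pos 62 -> NA
Final route key 14: smallest pos >= 14 is 62 -> NA

Answer: NA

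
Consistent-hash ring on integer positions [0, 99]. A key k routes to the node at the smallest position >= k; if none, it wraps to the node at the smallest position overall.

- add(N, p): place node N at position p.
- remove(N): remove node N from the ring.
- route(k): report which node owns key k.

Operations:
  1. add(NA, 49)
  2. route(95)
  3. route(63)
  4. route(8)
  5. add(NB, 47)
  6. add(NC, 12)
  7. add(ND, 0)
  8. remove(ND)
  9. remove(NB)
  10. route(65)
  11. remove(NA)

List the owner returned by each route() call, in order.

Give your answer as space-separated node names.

Answer: NA NA NA NC

Derivation:
Op 1: add NA@49 -> ring=[49:NA]
Op 2: route key 95: none >= 95, wrap to smallest pos 49 -> NA
Op 3: route key 63: none >= 63, wrap to smallest pos 49 -> NA
Op 4: route key 8: smallest pos >= 8 is 49 -> NA
Op 5: add NB@47 -> ring=[47:NB,49:NA]
Op 6: add NC@12 -> ring=[12:NC,47:NB,49:NA]
Op 7: add ND@0 -> ring=[0:ND,12:NC,47:NB,49:NA]
Op 8: remove ND -> ring=[12:NC,47:NB,49:NA]
Op 9: remove NB -> ring=[12:NC,49:NA]
Op 10: route key 65: none >= 65, wrap to smallest pos 12 -> NC
Op 11: remove NA -> ring=[12:NC]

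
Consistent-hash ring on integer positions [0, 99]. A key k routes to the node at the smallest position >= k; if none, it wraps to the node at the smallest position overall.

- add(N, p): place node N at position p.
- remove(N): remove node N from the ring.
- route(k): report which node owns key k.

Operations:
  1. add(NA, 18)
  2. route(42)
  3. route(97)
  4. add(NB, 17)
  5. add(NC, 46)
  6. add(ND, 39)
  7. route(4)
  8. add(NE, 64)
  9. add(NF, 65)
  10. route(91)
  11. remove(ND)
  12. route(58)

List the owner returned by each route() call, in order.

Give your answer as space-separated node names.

Answer: NA NA NB NB NE

Derivation:
Op 1: add NA@18 -> ring=[18:NA]
Op 2: route key 42: none >= 42, wrap to smallest pos 18 -> NA
Op 3: route key 97: none >= 97, wrap to smallest pos 18 -> NA
Op 4: add NB@17 -> ring=[17:NB,18:NA]
Op 5: add NC@46 -> ring=[17:NB,18:NA,46:NC]
Op 6: add ND@39 -> ring=[17:NB,18:NA,39:ND,46:NC]
Op 7: route key 4: smallest pos >= 4 is 17 -> NB
Op 8: add NE@64 -> ring=[17:NB,18:NA,39:ND,46:NC,64:NE]
Op 9: add NF@65 -> ring=[17:NB,18:NA,39:ND,46:NC,64:NE,65:NF]
Op 10: route key 91: none >= 91, wrap to smallest pos 17 -> NB
Op 11: remove ND -> ring=[17:NB,18:NA,46:NC,64:NE,65:NF]
Op 12: route key 58: smallest pos >= 58 is 64 -> NE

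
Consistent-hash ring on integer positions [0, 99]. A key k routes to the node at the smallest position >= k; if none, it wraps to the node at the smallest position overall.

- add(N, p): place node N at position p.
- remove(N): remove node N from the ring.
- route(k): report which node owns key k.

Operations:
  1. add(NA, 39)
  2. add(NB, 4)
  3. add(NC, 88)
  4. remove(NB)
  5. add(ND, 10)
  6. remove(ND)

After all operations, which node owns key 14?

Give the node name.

Answer: NA

Derivation:
Op 1: add NA@39 -> ring=[39:NA]
Op 2: add NB@4 -> ring=[4:NB,39:NA]
Op 3: add NC@88 -> ring=[4:NB,39:NA,88:NC]
Op 4: remove NB -> ring=[39:NA,88:NC]
Op 5: add ND@10 -> ring=[10:ND,39:NA,88:NC]
Op 6: remove ND -> ring=[39:NA,88:NC]
Final route key 14: smallest pos >= 14 is 39 -> NA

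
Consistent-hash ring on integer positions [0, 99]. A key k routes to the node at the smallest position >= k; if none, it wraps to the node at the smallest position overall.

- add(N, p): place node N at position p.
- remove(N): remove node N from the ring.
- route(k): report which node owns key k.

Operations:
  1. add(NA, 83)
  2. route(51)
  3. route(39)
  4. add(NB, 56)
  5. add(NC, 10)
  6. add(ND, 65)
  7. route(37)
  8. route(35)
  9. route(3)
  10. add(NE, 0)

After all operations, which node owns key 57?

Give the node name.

Answer: ND

Derivation:
Op 1: add NA@83 -> ring=[83:NA]
Op 2: route key 51: smallest pos >= 51 is 83 -> NA
Op 3: route key 39: smallest pos >= 39 is 83 -> NA
Op 4: add NB@56 -> ring=[56:NB,83:NA]
Op 5: add NC@10 -> ring=[10:NC,56:NB,83:NA]
Op 6: add ND@65 -> ring=[10:NC,56:NB,65:ND,83:NA]
Op 7: route key 37: smallest pos >= 37 is 56 -> NB
Op 8: route key 35: smallest pos >= 35 is 56 -> NB
Op 9: route key 3: smallest pos >= 3 is 10 -> NC
Op 10: add NE@0 -> ring=[0:NE,10:NC,56:NB,65:ND,83:NA]
Final route key 57: smallest pos >= 57 is 65 -> ND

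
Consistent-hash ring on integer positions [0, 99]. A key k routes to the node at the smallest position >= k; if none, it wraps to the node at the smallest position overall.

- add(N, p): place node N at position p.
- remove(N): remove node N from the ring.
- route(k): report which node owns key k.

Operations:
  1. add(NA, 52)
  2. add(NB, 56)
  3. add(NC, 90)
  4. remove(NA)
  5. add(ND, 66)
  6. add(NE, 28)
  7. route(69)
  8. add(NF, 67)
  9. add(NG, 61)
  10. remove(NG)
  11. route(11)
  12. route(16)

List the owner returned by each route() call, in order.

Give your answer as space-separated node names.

Op 1: add NA@52 -> ring=[52:NA]
Op 2: add NB@56 -> ring=[52:NA,56:NB]
Op 3: add NC@90 -> ring=[52:NA,56:NB,90:NC]
Op 4: remove NA -> ring=[56:NB,90:NC]
Op 5: add ND@66 -> ring=[56:NB,66:ND,90:NC]
Op 6: add NE@28 -> ring=[28:NE,56:NB,66:ND,90:NC]
Op 7: route key 69: smallest pos >= 69 is 90 -> NC
Op 8: add NF@67 -> ring=[28:NE,56:NB,66:ND,67:NF,90:NC]
Op 9: add NG@61 -> ring=[28:NE,56:NB,61:NG,66:ND,67:NF,90:NC]
Op 10: remove NG -> ring=[28:NE,56:NB,66:ND,67:NF,90:NC]
Op 11: route key 11: smallest pos >= 11 is 28 -> NE
Op 12: route key 16: smallest pos >= 16 is 28 -> NE

Answer: NC NE NE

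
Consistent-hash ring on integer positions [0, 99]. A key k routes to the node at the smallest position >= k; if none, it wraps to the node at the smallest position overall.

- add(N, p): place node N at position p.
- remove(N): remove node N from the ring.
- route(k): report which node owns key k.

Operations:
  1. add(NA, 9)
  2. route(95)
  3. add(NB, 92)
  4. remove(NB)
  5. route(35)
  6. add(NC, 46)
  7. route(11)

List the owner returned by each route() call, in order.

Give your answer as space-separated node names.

Op 1: add NA@9 -> ring=[9:NA]
Op 2: route key 95: none >= 95, wrap to smallest pos 9 -> NA
Op 3: add NB@92 -> ring=[9:NA,92:NB]
Op 4: remove NB -> ring=[9:NA]
Op 5: route key 35: none >= 35, wrap to smallest pos 9 -> NA
Op 6: add NC@46 -> ring=[9:NA,46:NC]
Op 7: route key 11: smallest pos >= 11 is 46 -> NC

Answer: NA NA NC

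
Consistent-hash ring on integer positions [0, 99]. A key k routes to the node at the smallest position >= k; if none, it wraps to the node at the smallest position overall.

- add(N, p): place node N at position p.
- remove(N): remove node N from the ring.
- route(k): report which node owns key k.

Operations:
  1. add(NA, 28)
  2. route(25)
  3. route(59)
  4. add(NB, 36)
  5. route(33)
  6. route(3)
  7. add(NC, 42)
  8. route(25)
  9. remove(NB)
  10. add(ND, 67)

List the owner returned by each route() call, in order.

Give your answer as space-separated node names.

Op 1: add NA@28 -> ring=[28:NA]
Op 2: route key 25: smallest pos >= 25 is 28 -> NA
Op 3: route key 59: none >= 59, wrap to smallest pos 28 -> NA
Op 4: add NB@36 -> ring=[28:NA,36:NB]
Op 5: route key 33: smallest pos >= 33 is 36 -> NB
Op 6: route key 3: smallest pos >= 3 is 28 -> NA
Op 7: add NC@42 -> ring=[28:NA,36:NB,42:NC]
Op 8: route key 25: smallest pos >= 25 is 28 -> NA
Op 9: remove NB -> ring=[28:NA,42:NC]
Op 10: add ND@67 -> ring=[28:NA,42:NC,67:ND]

Answer: NA NA NB NA NA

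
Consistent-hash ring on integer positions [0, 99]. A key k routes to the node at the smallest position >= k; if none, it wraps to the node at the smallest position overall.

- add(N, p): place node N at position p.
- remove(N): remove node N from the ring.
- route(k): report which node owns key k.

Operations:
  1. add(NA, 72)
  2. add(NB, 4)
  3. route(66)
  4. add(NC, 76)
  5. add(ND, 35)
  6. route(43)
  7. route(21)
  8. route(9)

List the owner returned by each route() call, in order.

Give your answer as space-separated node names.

Op 1: add NA@72 -> ring=[72:NA]
Op 2: add NB@4 -> ring=[4:NB,72:NA]
Op 3: route key 66: smallest pos >= 66 is 72 -> NA
Op 4: add NC@76 -> ring=[4:NB,72:NA,76:NC]
Op 5: add ND@35 -> ring=[4:NB,35:ND,72:NA,76:NC]
Op 6: route key 43: smallest pos >= 43 is 72 -> NA
Op 7: route key 21: smallest pos >= 21 is 35 -> ND
Op 8: route key 9: smallest pos >= 9 is 35 -> ND

Answer: NA NA ND ND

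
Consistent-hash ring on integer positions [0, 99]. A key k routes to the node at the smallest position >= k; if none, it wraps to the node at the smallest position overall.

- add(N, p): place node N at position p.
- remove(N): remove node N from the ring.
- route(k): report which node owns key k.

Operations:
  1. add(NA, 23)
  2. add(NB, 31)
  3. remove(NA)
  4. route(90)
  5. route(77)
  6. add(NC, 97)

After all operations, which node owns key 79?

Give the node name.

Op 1: add NA@23 -> ring=[23:NA]
Op 2: add NB@31 -> ring=[23:NA,31:NB]
Op 3: remove NA -> ring=[31:NB]
Op 4: route key 90: none >= 90, wrap to smallest pos 31 -> NB
Op 5: route key 77: none >= 77, wrap to smallest pos 31 -> NB
Op 6: add NC@97 -> ring=[31:NB,97:NC]
Final route key 79: smallest pos >= 79 is 97 -> NC

Answer: NC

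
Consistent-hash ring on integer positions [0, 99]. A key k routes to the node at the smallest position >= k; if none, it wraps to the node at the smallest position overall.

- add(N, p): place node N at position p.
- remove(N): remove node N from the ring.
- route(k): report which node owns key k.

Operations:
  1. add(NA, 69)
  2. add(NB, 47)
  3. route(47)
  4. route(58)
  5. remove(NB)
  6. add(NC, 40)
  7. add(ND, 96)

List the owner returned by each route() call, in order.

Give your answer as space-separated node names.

Answer: NB NA

Derivation:
Op 1: add NA@69 -> ring=[69:NA]
Op 2: add NB@47 -> ring=[47:NB,69:NA]
Op 3: route key 47: smallest pos >= 47 is 47 -> NB
Op 4: route key 58: smallest pos >= 58 is 69 -> NA
Op 5: remove NB -> ring=[69:NA]
Op 6: add NC@40 -> ring=[40:NC,69:NA]
Op 7: add ND@96 -> ring=[40:NC,69:NA,96:ND]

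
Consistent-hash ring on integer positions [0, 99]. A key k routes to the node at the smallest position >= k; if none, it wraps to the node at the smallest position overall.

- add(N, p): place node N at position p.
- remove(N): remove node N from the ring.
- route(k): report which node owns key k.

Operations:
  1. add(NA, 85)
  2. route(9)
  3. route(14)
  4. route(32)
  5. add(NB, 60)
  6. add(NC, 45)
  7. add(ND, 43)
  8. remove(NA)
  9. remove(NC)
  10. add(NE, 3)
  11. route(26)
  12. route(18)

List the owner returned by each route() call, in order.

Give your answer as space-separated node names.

Op 1: add NA@85 -> ring=[85:NA]
Op 2: route key 9: smallest pos >= 9 is 85 -> NA
Op 3: route key 14: smallest pos >= 14 is 85 -> NA
Op 4: route key 32: smallest pos >= 32 is 85 -> NA
Op 5: add NB@60 -> ring=[60:NB,85:NA]
Op 6: add NC@45 -> ring=[45:NC,60:NB,85:NA]
Op 7: add ND@43 -> ring=[43:ND,45:NC,60:NB,85:NA]
Op 8: remove NA -> ring=[43:ND,45:NC,60:NB]
Op 9: remove NC -> ring=[43:ND,60:NB]
Op 10: add NE@3 -> ring=[3:NE,43:ND,60:NB]
Op 11: route key 26: smallest pos >= 26 is 43 -> ND
Op 12: route key 18: smallest pos >= 18 is 43 -> ND

Answer: NA NA NA ND ND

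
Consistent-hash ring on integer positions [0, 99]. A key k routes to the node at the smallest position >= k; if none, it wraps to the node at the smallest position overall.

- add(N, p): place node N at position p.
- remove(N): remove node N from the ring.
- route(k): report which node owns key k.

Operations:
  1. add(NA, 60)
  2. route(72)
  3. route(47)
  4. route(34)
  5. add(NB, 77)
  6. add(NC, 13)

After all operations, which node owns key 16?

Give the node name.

Op 1: add NA@60 -> ring=[60:NA]
Op 2: route key 72: none >= 72, wrap to smallest pos 60 -> NA
Op 3: route key 47: smallest pos >= 47 is 60 -> NA
Op 4: route key 34: smallest pos >= 34 is 60 -> NA
Op 5: add NB@77 -> ring=[60:NA,77:NB]
Op 6: add NC@13 -> ring=[13:NC,60:NA,77:NB]
Final route key 16: smallest pos >= 16 is 60 -> NA

Answer: NA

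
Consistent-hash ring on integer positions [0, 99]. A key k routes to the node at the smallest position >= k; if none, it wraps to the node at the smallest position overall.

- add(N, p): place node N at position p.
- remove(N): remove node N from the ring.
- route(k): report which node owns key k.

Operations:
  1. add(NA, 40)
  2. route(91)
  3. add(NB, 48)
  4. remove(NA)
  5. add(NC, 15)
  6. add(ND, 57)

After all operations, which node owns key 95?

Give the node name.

Answer: NC

Derivation:
Op 1: add NA@40 -> ring=[40:NA]
Op 2: route key 91: none >= 91, wrap to smallest pos 40 -> NA
Op 3: add NB@48 -> ring=[40:NA,48:NB]
Op 4: remove NA -> ring=[48:NB]
Op 5: add NC@15 -> ring=[15:NC,48:NB]
Op 6: add ND@57 -> ring=[15:NC,48:NB,57:ND]
Final route key 95: none >= 95, wrap to smallest pos 15 -> NC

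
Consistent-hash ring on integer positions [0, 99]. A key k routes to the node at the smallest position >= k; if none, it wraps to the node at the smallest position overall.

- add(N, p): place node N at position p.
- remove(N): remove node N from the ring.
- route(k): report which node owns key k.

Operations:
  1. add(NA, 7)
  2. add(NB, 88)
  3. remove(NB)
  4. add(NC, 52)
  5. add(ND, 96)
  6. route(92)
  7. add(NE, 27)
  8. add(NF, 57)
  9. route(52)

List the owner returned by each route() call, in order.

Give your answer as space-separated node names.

Answer: ND NC

Derivation:
Op 1: add NA@7 -> ring=[7:NA]
Op 2: add NB@88 -> ring=[7:NA,88:NB]
Op 3: remove NB -> ring=[7:NA]
Op 4: add NC@52 -> ring=[7:NA,52:NC]
Op 5: add ND@96 -> ring=[7:NA,52:NC,96:ND]
Op 6: route key 92: smallest pos >= 92 is 96 -> ND
Op 7: add NE@27 -> ring=[7:NA,27:NE,52:NC,96:ND]
Op 8: add NF@57 -> ring=[7:NA,27:NE,52:NC,57:NF,96:ND]
Op 9: route key 52: smallest pos >= 52 is 52 -> NC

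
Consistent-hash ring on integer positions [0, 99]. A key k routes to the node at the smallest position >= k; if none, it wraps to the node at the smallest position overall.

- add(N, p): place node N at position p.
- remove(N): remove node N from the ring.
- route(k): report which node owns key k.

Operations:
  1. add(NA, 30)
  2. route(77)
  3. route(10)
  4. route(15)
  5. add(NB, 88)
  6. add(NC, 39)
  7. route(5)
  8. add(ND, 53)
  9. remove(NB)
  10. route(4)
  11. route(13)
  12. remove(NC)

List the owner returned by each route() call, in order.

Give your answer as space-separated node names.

Op 1: add NA@30 -> ring=[30:NA]
Op 2: route key 77: none >= 77, wrap to smallest pos 30 -> NA
Op 3: route key 10: smallest pos >= 10 is 30 -> NA
Op 4: route key 15: smallest pos >= 15 is 30 -> NA
Op 5: add NB@88 -> ring=[30:NA,88:NB]
Op 6: add NC@39 -> ring=[30:NA,39:NC,88:NB]
Op 7: route key 5: smallest pos >= 5 is 30 -> NA
Op 8: add ND@53 -> ring=[30:NA,39:NC,53:ND,88:NB]
Op 9: remove NB -> ring=[30:NA,39:NC,53:ND]
Op 10: route key 4: smallest pos >= 4 is 30 -> NA
Op 11: route key 13: smallest pos >= 13 is 30 -> NA
Op 12: remove NC -> ring=[30:NA,53:ND]

Answer: NA NA NA NA NA NA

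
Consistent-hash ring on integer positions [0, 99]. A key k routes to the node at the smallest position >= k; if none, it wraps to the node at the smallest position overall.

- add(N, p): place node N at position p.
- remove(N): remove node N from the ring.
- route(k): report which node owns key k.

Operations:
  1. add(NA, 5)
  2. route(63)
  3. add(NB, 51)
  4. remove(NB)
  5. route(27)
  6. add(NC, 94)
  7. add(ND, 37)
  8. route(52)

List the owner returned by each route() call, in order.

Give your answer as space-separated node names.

Answer: NA NA NC

Derivation:
Op 1: add NA@5 -> ring=[5:NA]
Op 2: route key 63: none >= 63, wrap to smallest pos 5 -> NA
Op 3: add NB@51 -> ring=[5:NA,51:NB]
Op 4: remove NB -> ring=[5:NA]
Op 5: route key 27: none >= 27, wrap to smallest pos 5 -> NA
Op 6: add NC@94 -> ring=[5:NA,94:NC]
Op 7: add ND@37 -> ring=[5:NA,37:ND,94:NC]
Op 8: route key 52: smallest pos >= 52 is 94 -> NC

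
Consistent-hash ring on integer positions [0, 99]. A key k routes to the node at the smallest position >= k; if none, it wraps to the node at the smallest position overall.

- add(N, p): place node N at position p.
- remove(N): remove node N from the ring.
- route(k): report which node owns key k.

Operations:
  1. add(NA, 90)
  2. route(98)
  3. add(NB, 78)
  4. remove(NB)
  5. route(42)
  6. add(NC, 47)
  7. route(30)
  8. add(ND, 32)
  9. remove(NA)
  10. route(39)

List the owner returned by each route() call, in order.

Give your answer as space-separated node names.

Op 1: add NA@90 -> ring=[90:NA]
Op 2: route key 98: none >= 98, wrap to smallest pos 90 -> NA
Op 3: add NB@78 -> ring=[78:NB,90:NA]
Op 4: remove NB -> ring=[90:NA]
Op 5: route key 42: smallest pos >= 42 is 90 -> NA
Op 6: add NC@47 -> ring=[47:NC,90:NA]
Op 7: route key 30: smallest pos >= 30 is 47 -> NC
Op 8: add ND@32 -> ring=[32:ND,47:NC,90:NA]
Op 9: remove NA -> ring=[32:ND,47:NC]
Op 10: route key 39: smallest pos >= 39 is 47 -> NC

Answer: NA NA NC NC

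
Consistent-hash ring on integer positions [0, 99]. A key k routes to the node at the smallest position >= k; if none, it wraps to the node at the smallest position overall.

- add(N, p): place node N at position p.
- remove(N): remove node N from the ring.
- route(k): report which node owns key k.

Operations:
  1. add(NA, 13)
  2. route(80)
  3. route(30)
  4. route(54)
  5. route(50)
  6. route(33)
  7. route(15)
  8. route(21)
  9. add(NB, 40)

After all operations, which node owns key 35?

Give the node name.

Op 1: add NA@13 -> ring=[13:NA]
Op 2: route key 80: none >= 80, wrap to smallest pos 13 -> NA
Op 3: route key 30: none >= 30, wrap to smallest pos 13 -> NA
Op 4: route key 54: none >= 54, wrap to smallest pos 13 -> NA
Op 5: route key 50: none >= 50, wrap to smallest pos 13 -> NA
Op 6: route key 33: none >= 33, wrap to smallest pos 13 -> NA
Op 7: route key 15: none >= 15, wrap to smallest pos 13 -> NA
Op 8: route key 21: none >= 21, wrap to smallest pos 13 -> NA
Op 9: add NB@40 -> ring=[13:NA,40:NB]
Final route key 35: smallest pos >= 35 is 40 -> NB

Answer: NB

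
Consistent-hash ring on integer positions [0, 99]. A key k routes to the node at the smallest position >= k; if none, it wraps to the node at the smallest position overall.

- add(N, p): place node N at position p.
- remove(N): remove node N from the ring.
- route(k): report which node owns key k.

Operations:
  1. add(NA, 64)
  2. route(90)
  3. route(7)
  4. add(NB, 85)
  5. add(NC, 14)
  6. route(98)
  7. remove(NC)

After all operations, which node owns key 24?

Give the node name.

Answer: NA

Derivation:
Op 1: add NA@64 -> ring=[64:NA]
Op 2: route key 90: none >= 90, wrap to smallest pos 64 -> NA
Op 3: route key 7: smallest pos >= 7 is 64 -> NA
Op 4: add NB@85 -> ring=[64:NA,85:NB]
Op 5: add NC@14 -> ring=[14:NC,64:NA,85:NB]
Op 6: route key 98: none >= 98, wrap to smallest pos 14 -> NC
Op 7: remove NC -> ring=[64:NA,85:NB]
Final route key 24: smallest pos >= 24 is 64 -> NA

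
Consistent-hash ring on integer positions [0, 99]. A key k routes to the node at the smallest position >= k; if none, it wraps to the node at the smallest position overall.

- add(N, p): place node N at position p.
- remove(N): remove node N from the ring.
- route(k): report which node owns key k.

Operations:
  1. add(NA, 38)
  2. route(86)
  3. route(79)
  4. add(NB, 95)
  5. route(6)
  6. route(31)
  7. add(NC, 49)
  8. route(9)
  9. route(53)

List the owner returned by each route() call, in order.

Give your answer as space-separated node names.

Op 1: add NA@38 -> ring=[38:NA]
Op 2: route key 86: none >= 86, wrap to smallest pos 38 -> NA
Op 3: route key 79: none >= 79, wrap to smallest pos 38 -> NA
Op 4: add NB@95 -> ring=[38:NA,95:NB]
Op 5: route key 6: smallest pos >= 6 is 38 -> NA
Op 6: route key 31: smallest pos >= 31 is 38 -> NA
Op 7: add NC@49 -> ring=[38:NA,49:NC,95:NB]
Op 8: route key 9: smallest pos >= 9 is 38 -> NA
Op 9: route key 53: smallest pos >= 53 is 95 -> NB

Answer: NA NA NA NA NA NB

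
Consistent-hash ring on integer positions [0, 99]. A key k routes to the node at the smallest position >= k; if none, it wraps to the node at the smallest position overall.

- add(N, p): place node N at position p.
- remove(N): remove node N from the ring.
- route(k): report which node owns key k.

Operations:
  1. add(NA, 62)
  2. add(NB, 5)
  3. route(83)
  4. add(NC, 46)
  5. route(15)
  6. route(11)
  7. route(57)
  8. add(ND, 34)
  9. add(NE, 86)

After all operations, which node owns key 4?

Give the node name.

Answer: NB

Derivation:
Op 1: add NA@62 -> ring=[62:NA]
Op 2: add NB@5 -> ring=[5:NB,62:NA]
Op 3: route key 83: none >= 83, wrap to smallest pos 5 -> NB
Op 4: add NC@46 -> ring=[5:NB,46:NC,62:NA]
Op 5: route key 15: smallest pos >= 15 is 46 -> NC
Op 6: route key 11: smallest pos >= 11 is 46 -> NC
Op 7: route key 57: smallest pos >= 57 is 62 -> NA
Op 8: add ND@34 -> ring=[5:NB,34:ND,46:NC,62:NA]
Op 9: add NE@86 -> ring=[5:NB,34:ND,46:NC,62:NA,86:NE]
Final route key 4: smallest pos >= 4 is 5 -> NB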